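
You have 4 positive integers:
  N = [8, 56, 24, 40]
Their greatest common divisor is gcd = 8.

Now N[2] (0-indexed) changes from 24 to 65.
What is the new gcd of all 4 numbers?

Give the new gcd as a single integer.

Numbers: [8, 56, 24, 40], gcd = 8
Change: index 2, 24 -> 65
gcd of the OTHER numbers (without index 2): gcd([8, 56, 40]) = 8
New gcd = gcd(g_others, new_val) = gcd(8, 65) = 1

Answer: 1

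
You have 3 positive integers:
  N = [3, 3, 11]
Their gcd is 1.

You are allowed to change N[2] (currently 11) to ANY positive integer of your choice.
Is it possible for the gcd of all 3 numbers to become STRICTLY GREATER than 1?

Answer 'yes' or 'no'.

Current gcd = 1
gcd of all OTHER numbers (without N[2]=11): gcd([3, 3]) = 3
The new gcd after any change is gcd(3, new_value).
This can be at most 3.
Since 3 > old gcd 1, the gcd CAN increase (e.g., set N[2] = 3).

Answer: yes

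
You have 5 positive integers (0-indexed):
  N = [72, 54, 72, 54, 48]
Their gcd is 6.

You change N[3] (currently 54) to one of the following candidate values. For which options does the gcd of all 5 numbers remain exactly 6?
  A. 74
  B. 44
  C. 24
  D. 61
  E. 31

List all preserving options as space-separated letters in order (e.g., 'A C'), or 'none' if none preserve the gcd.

Old gcd = 6; gcd of others (without N[3]) = 6
New gcd for candidate v: gcd(6, v). Preserves old gcd iff gcd(6, v) = 6.
  Option A: v=74, gcd(6,74)=2 -> changes
  Option B: v=44, gcd(6,44)=2 -> changes
  Option C: v=24, gcd(6,24)=6 -> preserves
  Option D: v=61, gcd(6,61)=1 -> changes
  Option E: v=31, gcd(6,31)=1 -> changes

Answer: C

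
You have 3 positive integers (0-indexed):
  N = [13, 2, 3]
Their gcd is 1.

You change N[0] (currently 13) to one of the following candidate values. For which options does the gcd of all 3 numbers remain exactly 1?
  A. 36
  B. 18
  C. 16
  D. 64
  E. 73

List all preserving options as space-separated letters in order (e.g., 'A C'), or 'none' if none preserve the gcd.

Old gcd = 1; gcd of others (without N[0]) = 1
New gcd for candidate v: gcd(1, v). Preserves old gcd iff gcd(1, v) = 1.
  Option A: v=36, gcd(1,36)=1 -> preserves
  Option B: v=18, gcd(1,18)=1 -> preserves
  Option C: v=16, gcd(1,16)=1 -> preserves
  Option D: v=64, gcd(1,64)=1 -> preserves
  Option E: v=73, gcd(1,73)=1 -> preserves

Answer: A B C D E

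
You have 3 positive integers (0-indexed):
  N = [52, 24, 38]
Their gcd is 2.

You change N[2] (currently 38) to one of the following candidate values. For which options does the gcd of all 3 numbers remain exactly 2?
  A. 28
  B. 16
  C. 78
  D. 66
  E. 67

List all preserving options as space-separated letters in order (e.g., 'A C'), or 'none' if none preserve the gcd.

Answer: C D

Derivation:
Old gcd = 2; gcd of others (without N[2]) = 4
New gcd for candidate v: gcd(4, v). Preserves old gcd iff gcd(4, v) = 2.
  Option A: v=28, gcd(4,28)=4 -> changes
  Option B: v=16, gcd(4,16)=4 -> changes
  Option C: v=78, gcd(4,78)=2 -> preserves
  Option D: v=66, gcd(4,66)=2 -> preserves
  Option E: v=67, gcd(4,67)=1 -> changes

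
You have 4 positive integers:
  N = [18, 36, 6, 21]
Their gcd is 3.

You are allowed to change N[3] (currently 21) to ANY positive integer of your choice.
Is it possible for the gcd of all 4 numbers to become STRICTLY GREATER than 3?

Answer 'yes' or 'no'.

Answer: yes

Derivation:
Current gcd = 3
gcd of all OTHER numbers (without N[3]=21): gcd([18, 36, 6]) = 6
The new gcd after any change is gcd(6, new_value).
This can be at most 6.
Since 6 > old gcd 3, the gcd CAN increase (e.g., set N[3] = 6).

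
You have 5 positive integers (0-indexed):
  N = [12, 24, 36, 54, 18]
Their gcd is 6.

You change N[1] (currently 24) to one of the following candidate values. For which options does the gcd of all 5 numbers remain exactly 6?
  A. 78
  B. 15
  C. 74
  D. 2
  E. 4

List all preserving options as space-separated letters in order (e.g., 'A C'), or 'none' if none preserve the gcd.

Old gcd = 6; gcd of others (without N[1]) = 6
New gcd for candidate v: gcd(6, v). Preserves old gcd iff gcd(6, v) = 6.
  Option A: v=78, gcd(6,78)=6 -> preserves
  Option B: v=15, gcd(6,15)=3 -> changes
  Option C: v=74, gcd(6,74)=2 -> changes
  Option D: v=2, gcd(6,2)=2 -> changes
  Option E: v=4, gcd(6,4)=2 -> changes

Answer: A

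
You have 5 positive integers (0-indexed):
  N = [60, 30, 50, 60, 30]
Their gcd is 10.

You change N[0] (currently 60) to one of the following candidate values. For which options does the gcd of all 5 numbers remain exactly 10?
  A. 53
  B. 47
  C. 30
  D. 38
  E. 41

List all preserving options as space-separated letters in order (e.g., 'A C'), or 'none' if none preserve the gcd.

Old gcd = 10; gcd of others (without N[0]) = 10
New gcd for candidate v: gcd(10, v). Preserves old gcd iff gcd(10, v) = 10.
  Option A: v=53, gcd(10,53)=1 -> changes
  Option B: v=47, gcd(10,47)=1 -> changes
  Option C: v=30, gcd(10,30)=10 -> preserves
  Option D: v=38, gcd(10,38)=2 -> changes
  Option E: v=41, gcd(10,41)=1 -> changes

Answer: C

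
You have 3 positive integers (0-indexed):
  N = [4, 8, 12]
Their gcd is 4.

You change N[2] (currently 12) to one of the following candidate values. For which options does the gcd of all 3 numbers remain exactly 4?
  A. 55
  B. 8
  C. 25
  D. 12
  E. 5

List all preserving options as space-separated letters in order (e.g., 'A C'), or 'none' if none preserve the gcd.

Answer: B D

Derivation:
Old gcd = 4; gcd of others (without N[2]) = 4
New gcd for candidate v: gcd(4, v). Preserves old gcd iff gcd(4, v) = 4.
  Option A: v=55, gcd(4,55)=1 -> changes
  Option B: v=8, gcd(4,8)=4 -> preserves
  Option C: v=25, gcd(4,25)=1 -> changes
  Option D: v=12, gcd(4,12)=4 -> preserves
  Option E: v=5, gcd(4,5)=1 -> changes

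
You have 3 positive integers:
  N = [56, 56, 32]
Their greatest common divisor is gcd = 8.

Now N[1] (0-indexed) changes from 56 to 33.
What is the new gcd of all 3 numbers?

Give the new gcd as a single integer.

Answer: 1

Derivation:
Numbers: [56, 56, 32], gcd = 8
Change: index 1, 56 -> 33
gcd of the OTHER numbers (without index 1): gcd([56, 32]) = 8
New gcd = gcd(g_others, new_val) = gcd(8, 33) = 1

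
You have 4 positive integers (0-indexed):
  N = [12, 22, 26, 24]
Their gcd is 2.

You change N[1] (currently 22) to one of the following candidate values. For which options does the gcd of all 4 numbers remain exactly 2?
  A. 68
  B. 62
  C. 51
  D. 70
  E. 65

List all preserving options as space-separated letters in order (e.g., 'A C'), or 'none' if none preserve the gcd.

Answer: A B D

Derivation:
Old gcd = 2; gcd of others (without N[1]) = 2
New gcd for candidate v: gcd(2, v). Preserves old gcd iff gcd(2, v) = 2.
  Option A: v=68, gcd(2,68)=2 -> preserves
  Option B: v=62, gcd(2,62)=2 -> preserves
  Option C: v=51, gcd(2,51)=1 -> changes
  Option D: v=70, gcd(2,70)=2 -> preserves
  Option E: v=65, gcd(2,65)=1 -> changes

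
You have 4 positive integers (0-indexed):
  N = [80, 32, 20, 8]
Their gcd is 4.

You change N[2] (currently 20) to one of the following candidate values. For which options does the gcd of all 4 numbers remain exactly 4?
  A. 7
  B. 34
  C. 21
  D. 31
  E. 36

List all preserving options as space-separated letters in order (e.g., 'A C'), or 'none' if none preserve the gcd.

Old gcd = 4; gcd of others (without N[2]) = 8
New gcd for candidate v: gcd(8, v). Preserves old gcd iff gcd(8, v) = 4.
  Option A: v=7, gcd(8,7)=1 -> changes
  Option B: v=34, gcd(8,34)=2 -> changes
  Option C: v=21, gcd(8,21)=1 -> changes
  Option D: v=31, gcd(8,31)=1 -> changes
  Option E: v=36, gcd(8,36)=4 -> preserves

Answer: E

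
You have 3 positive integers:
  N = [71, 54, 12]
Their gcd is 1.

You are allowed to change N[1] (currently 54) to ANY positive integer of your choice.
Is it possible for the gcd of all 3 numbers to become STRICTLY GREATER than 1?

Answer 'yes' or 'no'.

Answer: no

Derivation:
Current gcd = 1
gcd of all OTHER numbers (without N[1]=54): gcd([71, 12]) = 1
The new gcd after any change is gcd(1, new_value).
This can be at most 1.
Since 1 = old gcd 1, the gcd can only stay the same or decrease.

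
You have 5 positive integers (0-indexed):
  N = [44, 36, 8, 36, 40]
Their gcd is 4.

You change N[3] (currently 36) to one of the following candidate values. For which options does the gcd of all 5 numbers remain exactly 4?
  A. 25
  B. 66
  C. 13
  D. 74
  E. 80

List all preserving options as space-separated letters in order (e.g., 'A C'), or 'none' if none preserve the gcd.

Answer: E

Derivation:
Old gcd = 4; gcd of others (without N[3]) = 4
New gcd for candidate v: gcd(4, v). Preserves old gcd iff gcd(4, v) = 4.
  Option A: v=25, gcd(4,25)=1 -> changes
  Option B: v=66, gcd(4,66)=2 -> changes
  Option C: v=13, gcd(4,13)=1 -> changes
  Option D: v=74, gcd(4,74)=2 -> changes
  Option E: v=80, gcd(4,80)=4 -> preserves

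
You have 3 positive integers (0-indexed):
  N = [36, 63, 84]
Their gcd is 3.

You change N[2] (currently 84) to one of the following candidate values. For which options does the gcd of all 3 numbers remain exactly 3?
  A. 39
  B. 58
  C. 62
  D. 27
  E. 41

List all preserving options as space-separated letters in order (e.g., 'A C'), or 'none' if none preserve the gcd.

Old gcd = 3; gcd of others (without N[2]) = 9
New gcd for candidate v: gcd(9, v). Preserves old gcd iff gcd(9, v) = 3.
  Option A: v=39, gcd(9,39)=3 -> preserves
  Option B: v=58, gcd(9,58)=1 -> changes
  Option C: v=62, gcd(9,62)=1 -> changes
  Option D: v=27, gcd(9,27)=9 -> changes
  Option E: v=41, gcd(9,41)=1 -> changes

Answer: A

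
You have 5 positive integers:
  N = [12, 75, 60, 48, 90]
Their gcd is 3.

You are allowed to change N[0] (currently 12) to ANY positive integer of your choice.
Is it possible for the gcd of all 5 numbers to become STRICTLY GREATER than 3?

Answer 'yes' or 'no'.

Current gcd = 3
gcd of all OTHER numbers (without N[0]=12): gcd([75, 60, 48, 90]) = 3
The new gcd after any change is gcd(3, new_value).
This can be at most 3.
Since 3 = old gcd 3, the gcd can only stay the same or decrease.

Answer: no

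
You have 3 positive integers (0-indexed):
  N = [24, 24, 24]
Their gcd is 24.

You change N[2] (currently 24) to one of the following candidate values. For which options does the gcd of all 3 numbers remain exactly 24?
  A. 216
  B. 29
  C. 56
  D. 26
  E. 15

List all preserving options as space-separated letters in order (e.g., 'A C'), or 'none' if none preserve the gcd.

Old gcd = 24; gcd of others (without N[2]) = 24
New gcd for candidate v: gcd(24, v). Preserves old gcd iff gcd(24, v) = 24.
  Option A: v=216, gcd(24,216)=24 -> preserves
  Option B: v=29, gcd(24,29)=1 -> changes
  Option C: v=56, gcd(24,56)=8 -> changes
  Option D: v=26, gcd(24,26)=2 -> changes
  Option E: v=15, gcd(24,15)=3 -> changes

Answer: A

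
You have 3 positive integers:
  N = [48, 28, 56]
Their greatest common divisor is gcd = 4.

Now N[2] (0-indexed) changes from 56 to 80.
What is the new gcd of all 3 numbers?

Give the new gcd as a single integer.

Answer: 4

Derivation:
Numbers: [48, 28, 56], gcd = 4
Change: index 2, 56 -> 80
gcd of the OTHER numbers (without index 2): gcd([48, 28]) = 4
New gcd = gcd(g_others, new_val) = gcd(4, 80) = 4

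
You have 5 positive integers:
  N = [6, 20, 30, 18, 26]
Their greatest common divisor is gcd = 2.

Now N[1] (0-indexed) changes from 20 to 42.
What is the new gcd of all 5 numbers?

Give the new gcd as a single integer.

Answer: 2

Derivation:
Numbers: [6, 20, 30, 18, 26], gcd = 2
Change: index 1, 20 -> 42
gcd of the OTHER numbers (without index 1): gcd([6, 30, 18, 26]) = 2
New gcd = gcd(g_others, new_val) = gcd(2, 42) = 2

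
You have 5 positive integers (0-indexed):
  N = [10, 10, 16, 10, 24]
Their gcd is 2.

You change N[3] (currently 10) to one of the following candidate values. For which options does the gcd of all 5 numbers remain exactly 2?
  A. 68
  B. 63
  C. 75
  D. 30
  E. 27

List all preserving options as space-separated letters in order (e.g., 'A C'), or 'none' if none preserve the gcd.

Answer: A D

Derivation:
Old gcd = 2; gcd of others (without N[3]) = 2
New gcd for candidate v: gcd(2, v). Preserves old gcd iff gcd(2, v) = 2.
  Option A: v=68, gcd(2,68)=2 -> preserves
  Option B: v=63, gcd(2,63)=1 -> changes
  Option C: v=75, gcd(2,75)=1 -> changes
  Option D: v=30, gcd(2,30)=2 -> preserves
  Option E: v=27, gcd(2,27)=1 -> changes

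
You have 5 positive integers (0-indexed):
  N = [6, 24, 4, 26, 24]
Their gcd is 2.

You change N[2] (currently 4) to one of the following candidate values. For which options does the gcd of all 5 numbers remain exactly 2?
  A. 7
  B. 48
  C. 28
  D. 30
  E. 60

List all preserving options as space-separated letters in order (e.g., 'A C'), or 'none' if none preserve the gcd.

Answer: B C D E

Derivation:
Old gcd = 2; gcd of others (without N[2]) = 2
New gcd for candidate v: gcd(2, v). Preserves old gcd iff gcd(2, v) = 2.
  Option A: v=7, gcd(2,7)=1 -> changes
  Option B: v=48, gcd(2,48)=2 -> preserves
  Option C: v=28, gcd(2,28)=2 -> preserves
  Option D: v=30, gcd(2,30)=2 -> preserves
  Option E: v=60, gcd(2,60)=2 -> preserves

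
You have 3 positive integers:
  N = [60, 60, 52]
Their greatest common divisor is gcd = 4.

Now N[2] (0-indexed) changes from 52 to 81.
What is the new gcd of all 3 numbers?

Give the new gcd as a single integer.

Answer: 3

Derivation:
Numbers: [60, 60, 52], gcd = 4
Change: index 2, 52 -> 81
gcd of the OTHER numbers (without index 2): gcd([60, 60]) = 60
New gcd = gcd(g_others, new_val) = gcd(60, 81) = 3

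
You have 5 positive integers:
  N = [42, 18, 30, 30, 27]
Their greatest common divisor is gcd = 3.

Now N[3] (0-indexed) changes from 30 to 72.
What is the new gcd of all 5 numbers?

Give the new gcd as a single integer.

Numbers: [42, 18, 30, 30, 27], gcd = 3
Change: index 3, 30 -> 72
gcd of the OTHER numbers (without index 3): gcd([42, 18, 30, 27]) = 3
New gcd = gcd(g_others, new_val) = gcd(3, 72) = 3

Answer: 3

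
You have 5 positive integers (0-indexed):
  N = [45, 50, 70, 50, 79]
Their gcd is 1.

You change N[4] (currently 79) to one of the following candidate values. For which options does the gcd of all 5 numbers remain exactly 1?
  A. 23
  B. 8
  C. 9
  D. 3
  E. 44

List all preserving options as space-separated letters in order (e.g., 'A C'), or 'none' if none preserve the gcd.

Old gcd = 1; gcd of others (without N[4]) = 5
New gcd for candidate v: gcd(5, v). Preserves old gcd iff gcd(5, v) = 1.
  Option A: v=23, gcd(5,23)=1 -> preserves
  Option B: v=8, gcd(5,8)=1 -> preserves
  Option C: v=9, gcd(5,9)=1 -> preserves
  Option D: v=3, gcd(5,3)=1 -> preserves
  Option E: v=44, gcd(5,44)=1 -> preserves

Answer: A B C D E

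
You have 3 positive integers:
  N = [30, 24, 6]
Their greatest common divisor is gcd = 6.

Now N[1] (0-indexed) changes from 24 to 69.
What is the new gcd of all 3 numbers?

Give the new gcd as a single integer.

Answer: 3

Derivation:
Numbers: [30, 24, 6], gcd = 6
Change: index 1, 24 -> 69
gcd of the OTHER numbers (without index 1): gcd([30, 6]) = 6
New gcd = gcd(g_others, new_val) = gcd(6, 69) = 3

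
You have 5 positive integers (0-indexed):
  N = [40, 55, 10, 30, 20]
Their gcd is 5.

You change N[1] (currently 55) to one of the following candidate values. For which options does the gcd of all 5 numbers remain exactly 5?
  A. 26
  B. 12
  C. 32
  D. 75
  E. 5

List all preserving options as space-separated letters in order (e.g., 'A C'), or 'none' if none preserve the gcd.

Old gcd = 5; gcd of others (without N[1]) = 10
New gcd for candidate v: gcd(10, v). Preserves old gcd iff gcd(10, v) = 5.
  Option A: v=26, gcd(10,26)=2 -> changes
  Option B: v=12, gcd(10,12)=2 -> changes
  Option C: v=32, gcd(10,32)=2 -> changes
  Option D: v=75, gcd(10,75)=5 -> preserves
  Option E: v=5, gcd(10,5)=5 -> preserves

Answer: D E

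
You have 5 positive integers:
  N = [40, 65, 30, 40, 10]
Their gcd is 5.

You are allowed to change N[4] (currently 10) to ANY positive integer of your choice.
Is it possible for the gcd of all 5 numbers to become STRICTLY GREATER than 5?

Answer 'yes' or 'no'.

Current gcd = 5
gcd of all OTHER numbers (without N[4]=10): gcd([40, 65, 30, 40]) = 5
The new gcd after any change is gcd(5, new_value).
This can be at most 5.
Since 5 = old gcd 5, the gcd can only stay the same or decrease.

Answer: no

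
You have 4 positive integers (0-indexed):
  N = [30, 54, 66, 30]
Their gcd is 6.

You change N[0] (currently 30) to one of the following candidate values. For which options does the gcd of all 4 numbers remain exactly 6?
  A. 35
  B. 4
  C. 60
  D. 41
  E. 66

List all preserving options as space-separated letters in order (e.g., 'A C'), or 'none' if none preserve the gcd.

Answer: C E

Derivation:
Old gcd = 6; gcd of others (without N[0]) = 6
New gcd for candidate v: gcd(6, v). Preserves old gcd iff gcd(6, v) = 6.
  Option A: v=35, gcd(6,35)=1 -> changes
  Option B: v=4, gcd(6,4)=2 -> changes
  Option C: v=60, gcd(6,60)=6 -> preserves
  Option D: v=41, gcd(6,41)=1 -> changes
  Option E: v=66, gcd(6,66)=6 -> preserves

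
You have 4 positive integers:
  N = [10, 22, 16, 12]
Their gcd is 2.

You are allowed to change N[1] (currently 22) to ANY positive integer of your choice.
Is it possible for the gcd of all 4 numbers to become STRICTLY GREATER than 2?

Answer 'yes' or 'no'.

Answer: no

Derivation:
Current gcd = 2
gcd of all OTHER numbers (without N[1]=22): gcd([10, 16, 12]) = 2
The new gcd after any change is gcd(2, new_value).
This can be at most 2.
Since 2 = old gcd 2, the gcd can only stay the same or decrease.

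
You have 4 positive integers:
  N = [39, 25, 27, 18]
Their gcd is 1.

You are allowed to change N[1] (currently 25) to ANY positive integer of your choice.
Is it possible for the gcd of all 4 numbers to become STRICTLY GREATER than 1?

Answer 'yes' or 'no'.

Current gcd = 1
gcd of all OTHER numbers (without N[1]=25): gcd([39, 27, 18]) = 3
The new gcd after any change is gcd(3, new_value).
This can be at most 3.
Since 3 > old gcd 1, the gcd CAN increase (e.g., set N[1] = 3).

Answer: yes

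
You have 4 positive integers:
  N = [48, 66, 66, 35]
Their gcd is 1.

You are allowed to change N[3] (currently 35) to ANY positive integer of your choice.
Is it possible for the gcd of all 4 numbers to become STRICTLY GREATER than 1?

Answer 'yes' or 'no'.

Answer: yes

Derivation:
Current gcd = 1
gcd of all OTHER numbers (without N[3]=35): gcd([48, 66, 66]) = 6
The new gcd after any change is gcd(6, new_value).
This can be at most 6.
Since 6 > old gcd 1, the gcd CAN increase (e.g., set N[3] = 6).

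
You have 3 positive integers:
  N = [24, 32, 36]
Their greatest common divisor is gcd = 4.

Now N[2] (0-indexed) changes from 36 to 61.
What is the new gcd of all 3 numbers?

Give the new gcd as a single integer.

Numbers: [24, 32, 36], gcd = 4
Change: index 2, 36 -> 61
gcd of the OTHER numbers (without index 2): gcd([24, 32]) = 8
New gcd = gcd(g_others, new_val) = gcd(8, 61) = 1

Answer: 1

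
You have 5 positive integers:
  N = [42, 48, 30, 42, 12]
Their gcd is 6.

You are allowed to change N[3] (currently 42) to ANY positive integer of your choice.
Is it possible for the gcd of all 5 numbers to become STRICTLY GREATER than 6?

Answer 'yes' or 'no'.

Answer: no

Derivation:
Current gcd = 6
gcd of all OTHER numbers (without N[3]=42): gcd([42, 48, 30, 12]) = 6
The new gcd after any change is gcd(6, new_value).
This can be at most 6.
Since 6 = old gcd 6, the gcd can only stay the same or decrease.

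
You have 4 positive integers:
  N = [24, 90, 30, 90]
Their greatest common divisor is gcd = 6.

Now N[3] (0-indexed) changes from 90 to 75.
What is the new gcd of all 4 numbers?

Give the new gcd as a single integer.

Numbers: [24, 90, 30, 90], gcd = 6
Change: index 3, 90 -> 75
gcd of the OTHER numbers (without index 3): gcd([24, 90, 30]) = 6
New gcd = gcd(g_others, new_val) = gcd(6, 75) = 3

Answer: 3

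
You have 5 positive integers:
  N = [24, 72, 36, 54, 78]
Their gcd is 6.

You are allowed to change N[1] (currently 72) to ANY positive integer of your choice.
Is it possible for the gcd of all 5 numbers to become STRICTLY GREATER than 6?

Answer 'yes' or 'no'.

Current gcd = 6
gcd of all OTHER numbers (without N[1]=72): gcd([24, 36, 54, 78]) = 6
The new gcd after any change is gcd(6, new_value).
This can be at most 6.
Since 6 = old gcd 6, the gcd can only stay the same or decrease.

Answer: no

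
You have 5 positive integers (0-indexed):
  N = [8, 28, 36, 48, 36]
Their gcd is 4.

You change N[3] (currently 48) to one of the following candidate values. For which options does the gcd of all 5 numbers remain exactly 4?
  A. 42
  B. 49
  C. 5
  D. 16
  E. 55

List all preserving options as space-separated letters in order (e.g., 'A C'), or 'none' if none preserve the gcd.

Answer: D

Derivation:
Old gcd = 4; gcd of others (without N[3]) = 4
New gcd for candidate v: gcd(4, v). Preserves old gcd iff gcd(4, v) = 4.
  Option A: v=42, gcd(4,42)=2 -> changes
  Option B: v=49, gcd(4,49)=1 -> changes
  Option C: v=5, gcd(4,5)=1 -> changes
  Option D: v=16, gcd(4,16)=4 -> preserves
  Option E: v=55, gcd(4,55)=1 -> changes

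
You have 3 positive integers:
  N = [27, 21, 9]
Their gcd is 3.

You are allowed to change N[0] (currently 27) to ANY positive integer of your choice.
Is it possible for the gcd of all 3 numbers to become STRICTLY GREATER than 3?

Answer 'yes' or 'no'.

Current gcd = 3
gcd of all OTHER numbers (without N[0]=27): gcd([21, 9]) = 3
The new gcd after any change is gcd(3, new_value).
This can be at most 3.
Since 3 = old gcd 3, the gcd can only stay the same or decrease.

Answer: no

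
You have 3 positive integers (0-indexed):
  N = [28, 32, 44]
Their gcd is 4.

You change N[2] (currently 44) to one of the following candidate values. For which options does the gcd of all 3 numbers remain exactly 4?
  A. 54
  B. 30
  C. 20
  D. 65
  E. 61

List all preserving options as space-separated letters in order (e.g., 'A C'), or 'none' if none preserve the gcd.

Old gcd = 4; gcd of others (without N[2]) = 4
New gcd for candidate v: gcd(4, v). Preserves old gcd iff gcd(4, v) = 4.
  Option A: v=54, gcd(4,54)=2 -> changes
  Option B: v=30, gcd(4,30)=2 -> changes
  Option C: v=20, gcd(4,20)=4 -> preserves
  Option D: v=65, gcd(4,65)=1 -> changes
  Option E: v=61, gcd(4,61)=1 -> changes

Answer: C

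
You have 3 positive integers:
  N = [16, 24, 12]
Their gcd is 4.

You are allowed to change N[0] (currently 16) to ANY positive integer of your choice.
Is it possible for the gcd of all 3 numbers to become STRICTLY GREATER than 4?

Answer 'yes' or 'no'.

Current gcd = 4
gcd of all OTHER numbers (without N[0]=16): gcd([24, 12]) = 12
The new gcd after any change is gcd(12, new_value).
This can be at most 12.
Since 12 > old gcd 4, the gcd CAN increase (e.g., set N[0] = 12).

Answer: yes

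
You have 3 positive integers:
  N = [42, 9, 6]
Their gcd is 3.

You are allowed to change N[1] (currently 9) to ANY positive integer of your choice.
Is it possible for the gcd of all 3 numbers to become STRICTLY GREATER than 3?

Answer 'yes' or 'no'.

Current gcd = 3
gcd of all OTHER numbers (without N[1]=9): gcd([42, 6]) = 6
The new gcd after any change is gcd(6, new_value).
This can be at most 6.
Since 6 > old gcd 3, the gcd CAN increase (e.g., set N[1] = 6).

Answer: yes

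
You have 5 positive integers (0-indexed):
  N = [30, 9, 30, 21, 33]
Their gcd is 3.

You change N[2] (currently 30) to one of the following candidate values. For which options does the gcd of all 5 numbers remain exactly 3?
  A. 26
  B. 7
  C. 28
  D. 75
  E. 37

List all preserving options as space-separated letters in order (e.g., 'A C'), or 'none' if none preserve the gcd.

Answer: D

Derivation:
Old gcd = 3; gcd of others (without N[2]) = 3
New gcd for candidate v: gcd(3, v). Preserves old gcd iff gcd(3, v) = 3.
  Option A: v=26, gcd(3,26)=1 -> changes
  Option B: v=7, gcd(3,7)=1 -> changes
  Option C: v=28, gcd(3,28)=1 -> changes
  Option D: v=75, gcd(3,75)=3 -> preserves
  Option E: v=37, gcd(3,37)=1 -> changes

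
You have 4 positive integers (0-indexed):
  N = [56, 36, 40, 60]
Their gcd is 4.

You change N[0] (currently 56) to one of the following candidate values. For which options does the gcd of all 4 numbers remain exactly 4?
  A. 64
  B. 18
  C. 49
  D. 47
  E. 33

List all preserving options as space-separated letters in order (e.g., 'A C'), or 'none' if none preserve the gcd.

Answer: A

Derivation:
Old gcd = 4; gcd of others (without N[0]) = 4
New gcd for candidate v: gcd(4, v). Preserves old gcd iff gcd(4, v) = 4.
  Option A: v=64, gcd(4,64)=4 -> preserves
  Option B: v=18, gcd(4,18)=2 -> changes
  Option C: v=49, gcd(4,49)=1 -> changes
  Option D: v=47, gcd(4,47)=1 -> changes
  Option E: v=33, gcd(4,33)=1 -> changes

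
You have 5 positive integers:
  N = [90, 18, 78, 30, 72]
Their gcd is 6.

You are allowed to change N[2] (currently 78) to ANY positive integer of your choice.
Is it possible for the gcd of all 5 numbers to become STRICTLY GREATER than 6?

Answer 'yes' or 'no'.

Current gcd = 6
gcd of all OTHER numbers (without N[2]=78): gcd([90, 18, 30, 72]) = 6
The new gcd after any change is gcd(6, new_value).
This can be at most 6.
Since 6 = old gcd 6, the gcd can only stay the same or decrease.

Answer: no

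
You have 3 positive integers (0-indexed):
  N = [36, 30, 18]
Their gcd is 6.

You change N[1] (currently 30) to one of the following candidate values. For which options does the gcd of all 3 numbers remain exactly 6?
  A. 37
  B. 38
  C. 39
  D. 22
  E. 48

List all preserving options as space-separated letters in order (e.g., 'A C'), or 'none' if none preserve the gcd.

Answer: E

Derivation:
Old gcd = 6; gcd of others (without N[1]) = 18
New gcd for candidate v: gcd(18, v). Preserves old gcd iff gcd(18, v) = 6.
  Option A: v=37, gcd(18,37)=1 -> changes
  Option B: v=38, gcd(18,38)=2 -> changes
  Option C: v=39, gcd(18,39)=3 -> changes
  Option D: v=22, gcd(18,22)=2 -> changes
  Option E: v=48, gcd(18,48)=6 -> preserves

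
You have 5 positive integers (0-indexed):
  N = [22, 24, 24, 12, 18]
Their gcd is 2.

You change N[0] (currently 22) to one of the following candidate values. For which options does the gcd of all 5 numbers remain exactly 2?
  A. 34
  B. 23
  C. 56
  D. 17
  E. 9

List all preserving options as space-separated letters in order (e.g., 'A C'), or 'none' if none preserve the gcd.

Answer: A C

Derivation:
Old gcd = 2; gcd of others (without N[0]) = 6
New gcd for candidate v: gcd(6, v). Preserves old gcd iff gcd(6, v) = 2.
  Option A: v=34, gcd(6,34)=2 -> preserves
  Option B: v=23, gcd(6,23)=1 -> changes
  Option C: v=56, gcd(6,56)=2 -> preserves
  Option D: v=17, gcd(6,17)=1 -> changes
  Option E: v=9, gcd(6,9)=3 -> changes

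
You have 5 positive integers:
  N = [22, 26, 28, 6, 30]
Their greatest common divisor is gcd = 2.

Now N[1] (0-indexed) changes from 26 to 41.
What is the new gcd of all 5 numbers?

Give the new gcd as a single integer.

Numbers: [22, 26, 28, 6, 30], gcd = 2
Change: index 1, 26 -> 41
gcd of the OTHER numbers (without index 1): gcd([22, 28, 6, 30]) = 2
New gcd = gcd(g_others, new_val) = gcd(2, 41) = 1

Answer: 1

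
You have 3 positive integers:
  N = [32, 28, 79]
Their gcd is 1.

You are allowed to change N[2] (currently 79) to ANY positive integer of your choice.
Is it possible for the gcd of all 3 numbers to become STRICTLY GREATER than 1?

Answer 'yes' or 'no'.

Answer: yes

Derivation:
Current gcd = 1
gcd of all OTHER numbers (without N[2]=79): gcd([32, 28]) = 4
The new gcd after any change is gcd(4, new_value).
This can be at most 4.
Since 4 > old gcd 1, the gcd CAN increase (e.g., set N[2] = 4).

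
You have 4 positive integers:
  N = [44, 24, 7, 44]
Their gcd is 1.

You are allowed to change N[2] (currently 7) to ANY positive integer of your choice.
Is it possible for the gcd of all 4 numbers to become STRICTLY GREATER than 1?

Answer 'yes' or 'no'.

Answer: yes

Derivation:
Current gcd = 1
gcd of all OTHER numbers (without N[2]=7): gcd([44, 24, 44]) = 4
The new gcd after any change is gcd(4, new_value).
This can be at most 4.
Since 4 > old gcd 1, the gcd CAN increase (e.g., set N[2] = 4).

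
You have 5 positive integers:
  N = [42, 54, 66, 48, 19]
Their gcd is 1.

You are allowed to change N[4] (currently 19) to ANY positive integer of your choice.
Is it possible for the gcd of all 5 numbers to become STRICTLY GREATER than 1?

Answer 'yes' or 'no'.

Current gcd = 1
gcd of all OTHER numbers (without N[4]=19): gcd([42, 54, 66, 48]) = 6
The new gcd after any change is gcd(6, new_value).
This can be at most 6.
Since 6 > old gcd 1, the gcd CAN increase (e.g., set N[4] = 6).

Answer: yes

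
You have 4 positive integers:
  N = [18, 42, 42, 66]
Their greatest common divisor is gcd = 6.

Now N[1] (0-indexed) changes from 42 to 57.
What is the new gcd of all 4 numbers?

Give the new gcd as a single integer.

Answer: 3

Derivation:
Numbers: [18, 42, 42, 66], gcd = 6
Change: index 1, 42 -> 57
gcd of the OTHER numbers (without index 1): gcd([18, 42, 66]) = 6
New gcd = gcd(g_others, new_val) = gcd(6, 57) = 3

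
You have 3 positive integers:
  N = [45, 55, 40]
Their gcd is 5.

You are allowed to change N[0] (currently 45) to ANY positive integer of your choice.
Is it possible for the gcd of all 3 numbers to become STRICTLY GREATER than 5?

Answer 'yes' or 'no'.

Answer: no

Derivation:
Current gcd = 5
gcd of all OTHER numbers (without N[0]=45): gcd([55, 40]) = 5
The new gcd after any change is gcd(5, new_value).
This can be at most 5.
Since 5 = old gcd 5, the gcd can only stay the same or decrease.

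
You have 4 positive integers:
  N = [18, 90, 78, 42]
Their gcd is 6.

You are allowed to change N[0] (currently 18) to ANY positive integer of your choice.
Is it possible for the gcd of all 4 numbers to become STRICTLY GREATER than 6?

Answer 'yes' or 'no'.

Answer: no

Derivation:
Current gcd = 6
gcd of all OTHER numbers (without N[0]=18): gcd([90, 78, 42]) = 6
The new gcd after any change is gcd(6, new_value).
This can be at most 6.
Since 6 = old gcd 6, the gcd can only stay the same or decrease.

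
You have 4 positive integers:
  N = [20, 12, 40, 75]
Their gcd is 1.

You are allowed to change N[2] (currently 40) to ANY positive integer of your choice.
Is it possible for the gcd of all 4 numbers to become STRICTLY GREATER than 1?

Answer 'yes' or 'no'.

Answer: no

Derivation:
Current gcd = 1
gcd of all OTHER numbers (without N[2]=40): gcd([20, 12, 75]) = 1
The new gcd after any change is gcd(1, new_value).
This can be at most 1.
Since 1 = old gcd 1, the gcd can only stay the same or decrease.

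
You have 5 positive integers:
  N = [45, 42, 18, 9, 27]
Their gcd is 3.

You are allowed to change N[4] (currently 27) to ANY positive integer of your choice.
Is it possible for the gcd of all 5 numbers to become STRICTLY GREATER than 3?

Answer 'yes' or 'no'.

Current gcd = 3
gcd of all OTHER numbers (without N[4]=27): gcd([45, 42, 18, 9]) = 3
The new gcd after any change is gcd(3, new_value).
This can be at most 3.
Since 3 = old gcd 3, the gcd can only stay the same or decrease.

Answer: no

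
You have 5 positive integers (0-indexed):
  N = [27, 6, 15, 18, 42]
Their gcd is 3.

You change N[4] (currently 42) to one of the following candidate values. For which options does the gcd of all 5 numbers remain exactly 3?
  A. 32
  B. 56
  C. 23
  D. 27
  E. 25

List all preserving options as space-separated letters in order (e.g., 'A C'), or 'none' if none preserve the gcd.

Answer: D

Derivation:
Old gcd = 3; gcd of others (without N[4]) = 3
New gcd for candidate v: gcd(3, v). Preserves old gcd iff gcd(3, v) = 3.
  Option A: v=32, gcd(3,32)=1 -> changes
  Option B: v=56, gcd(3,56)=1 -> changes
  Option C: v=23, gcd(3,23)=1 -> changes
  Option D: v=27, gcd(3,27)=3 -> preserves
  Option E: v=25, gcd(3,25)=1 -> changes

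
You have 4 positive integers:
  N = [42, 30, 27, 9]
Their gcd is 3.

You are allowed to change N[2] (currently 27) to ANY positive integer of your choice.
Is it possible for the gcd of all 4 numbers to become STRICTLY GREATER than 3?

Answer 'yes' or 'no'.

Answer: no

Derivation:
Current gcd = 3
gcd of all OTHER numbers (without N[2]=27): gcd([42, 30, 9]) = 3
The new gcd after any change is gcd(3, new_value).
This can be at most 3.
Since 3 = old gcd 3, the gcd can only stay the same or decrease.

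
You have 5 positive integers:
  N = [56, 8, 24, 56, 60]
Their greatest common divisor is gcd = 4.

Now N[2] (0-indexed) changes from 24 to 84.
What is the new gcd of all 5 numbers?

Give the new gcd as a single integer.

Numbers: [56, 8, 24, 56, 60], gcd = 4
Change: index 2, 24 -> 84
gcd of the OTHER numbers (without index 2): gcd([56, 8, 56, 60]) = 4
New gcd = gcd(g_others, new_val) = gcd(4, 84) = 4

Answer: 4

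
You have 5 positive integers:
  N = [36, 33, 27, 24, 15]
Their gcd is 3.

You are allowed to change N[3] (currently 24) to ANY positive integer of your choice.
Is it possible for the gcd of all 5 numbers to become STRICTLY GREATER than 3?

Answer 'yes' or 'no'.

Current gcd = 3
gcd of all OTHER numbers (without N[3]=24): gcd([36, 33, 27, 15]) = 3
The new gcd after any change is gcd(3, new_value).
This can be at most 3.
Since 3 = old gcd 3, the gcd can only stay the same or decrease.

Answer: no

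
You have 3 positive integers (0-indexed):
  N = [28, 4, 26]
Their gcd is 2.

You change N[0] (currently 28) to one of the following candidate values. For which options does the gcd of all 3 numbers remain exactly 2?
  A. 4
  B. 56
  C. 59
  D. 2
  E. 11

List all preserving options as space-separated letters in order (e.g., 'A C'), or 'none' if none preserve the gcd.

Old gcd = 2; gcd of others (without N[0]) = 2
New gcd for candidate v: gcd(2, v). Preserves old gcd iff gcd(2, v) = 2.
  Option A: v=4, gcd(2,4)=2 -> preserves
  Option B: v=56, gcd(2,56)=2 -> preserves
  Option C: v=59, gcd(2,59)=1 -> changes
  Option D: v=2, gcd(2,2)=2 -> preserves
  Option E: v=11, gcd(2,11)=1 -> changes

Answer: A B D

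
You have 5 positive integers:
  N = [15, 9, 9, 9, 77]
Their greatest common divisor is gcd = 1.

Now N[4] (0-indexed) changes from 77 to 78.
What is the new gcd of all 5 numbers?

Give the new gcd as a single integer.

Answer: 3

Derivation:
Numbers: [15, 9, 9, 9, 77], gcd = 1
Change: index 4, 77 -> 78
gcd of the OTHER numbers (without index 4): gcd([15, 9, 9, 9]) = 3
New gcd = gcd(g_others, new_val) = gcd(3, 78) = 3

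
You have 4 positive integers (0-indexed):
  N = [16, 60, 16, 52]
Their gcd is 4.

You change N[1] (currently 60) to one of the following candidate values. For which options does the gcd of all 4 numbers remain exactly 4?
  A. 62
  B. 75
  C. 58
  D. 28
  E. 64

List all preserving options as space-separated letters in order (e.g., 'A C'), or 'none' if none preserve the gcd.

Answer: D E

Derivation:
Old gcd = 4; gcd of others (without N[1]) = 4
New gcd for candidate v: gcd(4, v). Preserves old gcd iff gcd(4, v) = 4.
  Option A: v=62, gcd(4,62)=2 -> changes
  Option B: v=75, gcd(4,75)=1 -> changes
  Option C: v=58, gcd(4,58)=2 -> changes
  Option D: v=28, gcd(4,28)=4 -> preserves
  Option E: v=64, gcd(4,64)=4 -> preserves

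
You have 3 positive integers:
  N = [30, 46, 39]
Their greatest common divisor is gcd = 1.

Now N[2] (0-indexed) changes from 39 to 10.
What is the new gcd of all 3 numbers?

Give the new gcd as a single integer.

Answer: 2

Derivation:
Numbers: [30, 46, 39], gcd = 1
Change: index 2, 39 -> 10
gcd of the OTHER numbers (without index 2): gcd([30, 46]) = 2
New gcd = gcd(g_others, new_val) = gcd(2, 10) = 2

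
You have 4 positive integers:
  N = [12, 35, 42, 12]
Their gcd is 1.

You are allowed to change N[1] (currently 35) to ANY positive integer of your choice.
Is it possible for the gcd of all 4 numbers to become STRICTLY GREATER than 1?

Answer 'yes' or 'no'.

Current gcd = 1
gcd of all OTHER numbers (without N[1]=35): gcd([12, 42, 12]) = 6
The new gcd after any change is gcd(6, new_value).
This can be at most 6.
Since 6 > old gcd 1, the gcd CAN increase (e.g., set N[1] = 6).

Answer: yes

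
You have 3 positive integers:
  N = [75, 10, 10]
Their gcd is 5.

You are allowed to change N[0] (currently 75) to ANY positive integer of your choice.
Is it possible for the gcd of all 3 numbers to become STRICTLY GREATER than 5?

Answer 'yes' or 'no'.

Answer: yes

Derivation:
Current gcd = 5
gcd of all OTHER numbers (without N[0]=75): gcd([10, 10]) = 10
The new gcd after any change is gcd(10, new_value).
This can be at most 10.
Since 10 > old gcd 5, the gcd CAN increase (e.g., set N[0] = 10).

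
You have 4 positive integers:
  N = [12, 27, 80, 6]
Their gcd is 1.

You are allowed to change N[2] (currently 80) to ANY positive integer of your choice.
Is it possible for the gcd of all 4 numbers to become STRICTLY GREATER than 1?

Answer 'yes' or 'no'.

Current gcd = 1
gcd of all OTHER numbers (without N[2]=80): gcd([12, 27, 6]) = 3
The new gcd after any change is gcd(3, new_value).
This can be at most 3.
Since 3 > old gcd 1, the gcd CAN increase (e.g., set N[2] = 3).

Answer: yes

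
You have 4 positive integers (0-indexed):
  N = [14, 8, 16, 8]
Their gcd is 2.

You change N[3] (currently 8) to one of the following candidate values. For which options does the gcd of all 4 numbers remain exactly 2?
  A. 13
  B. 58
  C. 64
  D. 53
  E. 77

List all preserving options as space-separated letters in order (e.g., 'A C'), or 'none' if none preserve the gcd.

Old gcd = 2; gcd of others (without N[3]) = 2
New gcd for candidate v: gcd(2, v). Preserves old gcd iff gcd(2, v) = 2.
  Option A: v=13, gcd(2,13)=1 -> changes
  Option B: v=58, gcd(2,58)=2 -> preserves
  Option C: v=64, gcd(2,64)=2 -> preserves
  Option D: v=53, gcd(2,53)=1 -> changes
  Option E: v=77, gcd(2,77)=1 -> changes

Answer: B C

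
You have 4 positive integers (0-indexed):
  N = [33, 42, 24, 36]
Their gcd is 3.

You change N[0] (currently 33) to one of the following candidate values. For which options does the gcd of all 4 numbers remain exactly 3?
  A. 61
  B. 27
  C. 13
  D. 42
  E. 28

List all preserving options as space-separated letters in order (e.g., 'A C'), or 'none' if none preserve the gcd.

Old gcd = 3; gcd of others (without N[0]) = 6
New gcd for candidate v: gcd(6, v). Preserves old gcd iff gcd(6, v) = 3.
  Option A: v=61, gcd(6,61)=1 -> changes
  Option B: v=27, gcd(6,27)=3 -> preserves
  Option C: v=13, gcd(6,13)=1 -> changes
  Option D: v=42, gcd(6,42)=6 -> changes
  Option E: v=28, gcd(6,28)=2 -> changes

Answer: B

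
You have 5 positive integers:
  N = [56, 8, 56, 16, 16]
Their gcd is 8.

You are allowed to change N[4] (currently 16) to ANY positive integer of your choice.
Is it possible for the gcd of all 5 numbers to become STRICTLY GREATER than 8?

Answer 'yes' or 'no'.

Answer: no

Derivation:
Current gcd = 8
gcd of all OTHER numbers (without N[4]=16): gcd([56, 8, 56, 16]) = 8
The new gcd after any change is gcd(8, new_value).
This can be at most 8.
Since 8 = old gcd 8, the gcd can only stay the same or decrease.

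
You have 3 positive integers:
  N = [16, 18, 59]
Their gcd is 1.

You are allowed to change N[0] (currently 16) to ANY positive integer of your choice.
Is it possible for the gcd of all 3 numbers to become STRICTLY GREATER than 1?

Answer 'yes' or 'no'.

Current gcd = 1
gcd of all OTHER numbers (without N[0]=16): gcd([18, 59]) = 1
The new gcd after any change is gcd(1, new_value).
This can be at most 1.
Since 1 = old gcd 1, the gcd can only stay the same or decrease.

Answer: no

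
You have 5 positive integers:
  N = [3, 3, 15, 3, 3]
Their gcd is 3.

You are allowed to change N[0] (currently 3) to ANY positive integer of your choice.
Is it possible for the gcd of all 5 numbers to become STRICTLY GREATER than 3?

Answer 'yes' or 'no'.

Answer: no

Derivation:
Current gcd = 3
gcd of all OTHER numbers (without N[0]=3): gcd([3, 15, 3, 3]) = 3
The new gcd after any change is gcd(3, new_value).
This can be at most 3.
Since 3 = old gcd 3, the gcd can only stay the same or decrease.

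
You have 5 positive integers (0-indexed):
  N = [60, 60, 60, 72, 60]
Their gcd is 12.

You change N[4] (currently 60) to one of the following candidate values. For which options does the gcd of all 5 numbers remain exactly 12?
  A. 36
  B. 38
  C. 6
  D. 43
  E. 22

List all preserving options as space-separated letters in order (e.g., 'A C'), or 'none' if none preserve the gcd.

Answer: A

Derivation:
Old gcd = 12; gcd of others (without N[4]) = 12
New gcd for candidate v: gcd(12, v). Preserves old gcd iff gcd(12, v) = 12.
  Option A: v=36, gcd(12,36)=12 -> preserves
  Option B: v=38, gcd(12,38)=2 -> changes
  Option C: v=6, gcd(12,6)=6 -> changes
  Option D: v=43, gcd(12,43)=1 -> changes
  Option E: v=22, gcd(12,22)=2 -> changes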